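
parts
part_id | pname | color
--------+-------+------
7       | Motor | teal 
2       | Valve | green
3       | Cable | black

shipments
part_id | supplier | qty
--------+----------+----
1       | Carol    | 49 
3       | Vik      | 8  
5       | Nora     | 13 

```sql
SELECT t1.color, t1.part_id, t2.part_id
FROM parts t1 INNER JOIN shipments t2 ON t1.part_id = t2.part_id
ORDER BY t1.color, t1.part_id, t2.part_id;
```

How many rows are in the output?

1

INNER JOIN keeps only pairs where the ON condition holds.
Matching on t1.part_id = t2.part_id.
- t1 row (part_id=7): no match → dropped.
- t1 row (part_id=2): no match → dropped.
- t1 row (part_id=3): matches 1 t2 row(s) → 1 output row(s).
Total: 1 rows.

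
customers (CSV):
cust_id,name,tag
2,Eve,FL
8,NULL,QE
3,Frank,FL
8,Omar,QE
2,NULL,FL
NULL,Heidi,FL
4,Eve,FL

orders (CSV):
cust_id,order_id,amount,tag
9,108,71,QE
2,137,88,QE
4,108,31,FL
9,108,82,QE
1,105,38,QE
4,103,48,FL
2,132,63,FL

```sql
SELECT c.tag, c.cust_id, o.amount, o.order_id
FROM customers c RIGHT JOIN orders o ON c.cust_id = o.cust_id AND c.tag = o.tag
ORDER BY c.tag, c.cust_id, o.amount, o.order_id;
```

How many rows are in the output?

8

RIGHT JOIN keeps every row from `orders`; unmatched rows get NULL for `customers`'s columns.
Matching on c.cust_id = o.cust_id AND c.tag = o.tag. A NULL in a compared column never satisfies the condition.
Matched pairs: 4; unmatched o rows kept: 4.
Total: 4 matched + 4 padded = 8 rows.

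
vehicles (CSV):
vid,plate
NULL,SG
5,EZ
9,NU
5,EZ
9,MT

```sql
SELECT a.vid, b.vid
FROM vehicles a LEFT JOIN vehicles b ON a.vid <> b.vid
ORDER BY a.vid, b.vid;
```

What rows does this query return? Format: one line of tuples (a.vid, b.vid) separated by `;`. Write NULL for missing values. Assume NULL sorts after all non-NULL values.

(5, 9); (5, 9); (5, 9); (5, 9); (9, 5); (9, 5); (9, 5); (9, 5); (NULL, NULL)

LEFT JOIN keeps every row from `vehicles a`; unmatched rows get NULL for `vehicles b`'s columns.
Matching on a.vid <> b.vid. A NULL in a compared column never satisfies the condition.
Matched pairs: 8; unmatched a rows kept: 1.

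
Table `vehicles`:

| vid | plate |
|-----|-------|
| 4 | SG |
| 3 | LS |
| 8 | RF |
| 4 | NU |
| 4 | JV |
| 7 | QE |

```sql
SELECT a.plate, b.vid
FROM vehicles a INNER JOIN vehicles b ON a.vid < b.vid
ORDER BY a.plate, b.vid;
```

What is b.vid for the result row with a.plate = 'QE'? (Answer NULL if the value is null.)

8

INNER JOIN keeps only pairs where the ON condition holds.
Matching on a.vid < b.vid.
Matched pairs: 12.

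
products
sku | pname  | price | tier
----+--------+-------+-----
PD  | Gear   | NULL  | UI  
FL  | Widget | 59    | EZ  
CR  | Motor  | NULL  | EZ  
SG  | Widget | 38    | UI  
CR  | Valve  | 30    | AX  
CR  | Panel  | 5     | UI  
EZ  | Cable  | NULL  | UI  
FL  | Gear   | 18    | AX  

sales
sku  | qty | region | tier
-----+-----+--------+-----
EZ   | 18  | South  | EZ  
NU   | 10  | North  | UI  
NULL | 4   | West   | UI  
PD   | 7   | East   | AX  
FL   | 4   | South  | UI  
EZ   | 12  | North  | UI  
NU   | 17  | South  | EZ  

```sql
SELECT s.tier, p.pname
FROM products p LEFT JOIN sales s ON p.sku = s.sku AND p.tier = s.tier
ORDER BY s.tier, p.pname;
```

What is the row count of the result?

8

LEFT JOIN keeps every row from `products`; unmatched rows get NULL for `sales`'s columns.
Matching on p.sku = s.sku AND p.tier = s.tier. A NULL in a compared column never satisfies the condition.
- p (sku=PD, tier=UI) has no partner → padded with NULL.
- p (sku=FL, tier=EZ) has no partner → padded with NULL.
- p (sku=CR, tier=EZ) has no partner → padded with NULL.
- p (sku=SG, tier=UI) has no partner → padded with NULL.
- p (sku=CR, tier=AX) has no partner → padded with NULL.
- p (sku=CR, tier=UI) has no partner → padded with NULL.
- p (sku=EZ, tier=UI) pairs with 1 row(s) of s.
- p (sku=FL, tier=AX) has no partner → padded with NULL.
Total: 1 matched + 7 padded = 8 rows.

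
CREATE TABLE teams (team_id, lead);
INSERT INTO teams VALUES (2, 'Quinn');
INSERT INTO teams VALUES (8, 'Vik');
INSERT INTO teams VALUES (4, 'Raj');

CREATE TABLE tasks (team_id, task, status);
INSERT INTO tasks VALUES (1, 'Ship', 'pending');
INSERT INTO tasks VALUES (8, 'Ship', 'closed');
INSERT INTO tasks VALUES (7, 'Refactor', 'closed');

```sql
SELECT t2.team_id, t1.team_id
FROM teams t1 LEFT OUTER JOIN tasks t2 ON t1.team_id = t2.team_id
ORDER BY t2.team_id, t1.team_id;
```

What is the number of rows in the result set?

3

LEFT JOIN keeps every row from `teams`; unmatched rows get NULL for `tasks`'s columns.
Matching on t1.team_id = t2.team_id.
- t1 row (team_id=2): no match → kept, t2 columns NULL.
- t1 row (team_id=8): matches 1 t2 row(s) → 1 output row(s).
- t1 row (team_id=4): no match → kept, t2 columns NULL.
Total: 1 matched + 2 padded = 3 rows.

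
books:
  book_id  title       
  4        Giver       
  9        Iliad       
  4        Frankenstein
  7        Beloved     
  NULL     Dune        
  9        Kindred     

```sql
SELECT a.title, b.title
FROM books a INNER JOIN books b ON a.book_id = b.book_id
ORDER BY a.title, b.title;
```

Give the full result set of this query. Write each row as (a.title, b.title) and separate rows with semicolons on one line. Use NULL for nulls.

INNER JOIN keeps only pairs where the ON condition holds.
Matching on a.book_id = b.book_id. A NULL in a compared column never satisfies the condition.
Matched pairs: 9.

(Beloved, Beloved); (Frankenstein, Frankenstein); (Frankenstein, Giver); (Giver, Frankenstein); (Giver, Giver); (Iliad, Iliad); (Iliad, Kindred); (Kindred, Iliad); (Kindred, Kindred)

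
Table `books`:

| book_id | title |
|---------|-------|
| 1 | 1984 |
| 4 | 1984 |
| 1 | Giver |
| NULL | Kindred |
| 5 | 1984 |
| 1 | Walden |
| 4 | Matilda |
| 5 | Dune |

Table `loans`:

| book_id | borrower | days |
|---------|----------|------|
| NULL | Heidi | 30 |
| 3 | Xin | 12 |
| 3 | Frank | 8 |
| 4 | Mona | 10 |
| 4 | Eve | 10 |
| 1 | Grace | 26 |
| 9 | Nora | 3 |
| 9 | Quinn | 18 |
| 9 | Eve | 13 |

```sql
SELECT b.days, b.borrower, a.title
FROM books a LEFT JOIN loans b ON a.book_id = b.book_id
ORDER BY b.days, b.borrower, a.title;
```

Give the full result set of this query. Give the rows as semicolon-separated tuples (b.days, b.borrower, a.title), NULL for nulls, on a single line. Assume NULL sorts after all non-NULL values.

(10, Eve, 1984); (10, Eve, Matilda); (10, Mona, 1984); (10, Mona, Matilda); (26, Grace, 1984); (26, Grace, Giver); (26, Grace, Walden); (NULL, NULL, 1984); (NULL, NULL, Dune); (NULL, NULL, Kindred)

LEFT JOIN keeps every row from `books`; unmatched rows get NULL for `loans`'s columns.
Matching on a.book_id = b.book_id. A NULL in a compared column never satisfies the condition.
- a (book_id=1) pairs with 1 row(s) of b.
- a (book_id=4) pairs with 2 row(s) of b.
- a (book_id=1) pairs with 1 row(s) of b.
- a (book_id=NULL) has no partner → padded with NULL.
- a (book_id=5) has no partner → padded with NULL.
- a (book_id=1) pairs with 1 row(s) of b.
- a (book_id=4) pairs with 2 row(s) of b.
- a (book_id=5) has no partner → padded with NULL.
After projecting and ordering:
b.days | b.borrower | a.title
10 | Eve | 1984
10 | Eve | Matilda
10 | Mona | 1984
10 | Mona | Matilda
26 | Grace | 1984
26 | Grace | Giver
26 | Grace | Walden
NULL | NULL | 1984
NULL | NULL | Dune
NULL | NULL | Kindred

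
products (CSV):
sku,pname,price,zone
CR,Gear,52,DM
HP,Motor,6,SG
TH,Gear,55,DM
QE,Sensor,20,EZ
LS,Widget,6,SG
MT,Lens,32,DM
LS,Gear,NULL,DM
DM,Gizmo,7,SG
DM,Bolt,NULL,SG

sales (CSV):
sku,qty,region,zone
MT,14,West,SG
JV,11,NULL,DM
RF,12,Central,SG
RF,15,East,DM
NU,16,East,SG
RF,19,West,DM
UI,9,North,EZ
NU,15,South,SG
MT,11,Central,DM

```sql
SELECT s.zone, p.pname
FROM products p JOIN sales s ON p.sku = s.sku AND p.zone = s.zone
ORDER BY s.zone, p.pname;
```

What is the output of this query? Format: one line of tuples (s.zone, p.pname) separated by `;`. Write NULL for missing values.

(DM, Lens)

INNER JOIN keeps only pairs where the ON condition holds.
Matching on p.sku = s.sku AND p.zone = s.zone.
Matched pairs: 1.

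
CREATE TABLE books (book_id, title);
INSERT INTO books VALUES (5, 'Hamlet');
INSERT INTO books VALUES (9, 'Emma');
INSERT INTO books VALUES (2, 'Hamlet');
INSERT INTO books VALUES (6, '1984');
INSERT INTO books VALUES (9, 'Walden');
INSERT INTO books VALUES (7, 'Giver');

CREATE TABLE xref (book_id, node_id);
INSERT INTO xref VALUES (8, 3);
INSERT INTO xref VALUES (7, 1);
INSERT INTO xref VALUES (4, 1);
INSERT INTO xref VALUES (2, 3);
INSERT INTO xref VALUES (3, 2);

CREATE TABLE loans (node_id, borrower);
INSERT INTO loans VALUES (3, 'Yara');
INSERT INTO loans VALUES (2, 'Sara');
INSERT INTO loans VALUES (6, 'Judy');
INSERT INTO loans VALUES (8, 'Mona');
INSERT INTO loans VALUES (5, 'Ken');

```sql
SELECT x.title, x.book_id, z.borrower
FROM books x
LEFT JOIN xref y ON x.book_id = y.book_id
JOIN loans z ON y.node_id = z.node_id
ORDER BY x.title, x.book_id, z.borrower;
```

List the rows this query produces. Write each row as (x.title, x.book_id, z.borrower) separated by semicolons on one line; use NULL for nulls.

Joins associate left-to-right: books LEFT JOIN xref on book_id gives 6 intermediate row(s).
Then INNER JOIN `loans z` on node_id: keep only rows whose y.node_id appears in z.

(Hamlet, 2, Yara)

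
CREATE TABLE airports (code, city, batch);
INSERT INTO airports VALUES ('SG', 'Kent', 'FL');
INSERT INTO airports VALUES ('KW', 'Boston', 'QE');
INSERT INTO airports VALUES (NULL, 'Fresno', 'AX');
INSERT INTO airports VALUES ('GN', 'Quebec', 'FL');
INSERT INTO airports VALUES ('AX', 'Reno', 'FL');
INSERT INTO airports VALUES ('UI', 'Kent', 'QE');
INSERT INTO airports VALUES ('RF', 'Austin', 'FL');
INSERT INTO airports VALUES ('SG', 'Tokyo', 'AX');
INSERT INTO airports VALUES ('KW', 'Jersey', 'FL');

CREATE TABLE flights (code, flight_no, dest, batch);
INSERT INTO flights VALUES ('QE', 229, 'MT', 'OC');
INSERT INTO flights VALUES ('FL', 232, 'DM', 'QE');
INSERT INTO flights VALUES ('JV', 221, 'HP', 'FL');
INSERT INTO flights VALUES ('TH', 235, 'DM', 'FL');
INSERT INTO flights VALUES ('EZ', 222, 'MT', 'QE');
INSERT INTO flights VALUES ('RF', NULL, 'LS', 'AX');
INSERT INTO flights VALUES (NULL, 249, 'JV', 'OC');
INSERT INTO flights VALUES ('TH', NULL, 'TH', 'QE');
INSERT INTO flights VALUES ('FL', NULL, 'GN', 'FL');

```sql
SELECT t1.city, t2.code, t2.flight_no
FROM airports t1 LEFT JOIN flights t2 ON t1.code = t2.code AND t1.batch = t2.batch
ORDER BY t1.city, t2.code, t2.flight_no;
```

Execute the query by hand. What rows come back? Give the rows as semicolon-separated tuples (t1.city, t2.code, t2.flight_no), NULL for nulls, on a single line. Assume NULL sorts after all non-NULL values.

LEFT JOIN keeps every row from `airports`; unmatched rows get NULL for `flights`'s columns.
Matching on t1.code = t2.code AND t1.batch = t2.batch. A NULL in a compared column never satisfies the condition.
- t1 row (code=SG, batch=FL): no match → kept, t2 columns NULL.
- t1 row (code=KW, batch=QE): no match → kept, t2 columns NULL.
- t1 row (code=NULL, batch=AX): no match → kept, t2 columns NULL.
- t1 row (code=GN, batch=FL): no match → kept, t2 columns NULL.
- t1 row (code=AX, batch=FL): no match → kept, t2 columns NULL.
- t1 row (code=UI, batch=QE): no match → kept, t2 columns NULL.
- t1 row (code=RF, batch=FL): no match → kept, t2 columns NULL.
- t1 row (code=SG, batch=AX): no match → kept, t2 columns NULL.
- t1 row (code=KW, batch=FL): no match → kept, t2 columns NULL.
After projecting and ordering:
t1.city | t2.code | t2.flight_no
Austin | NULL | NULL
Boston | NULL | NULL
Fresno | NULL | NULL
Jersey | NULL | NULL
Kent | NULL | NULL
Kent | NULL | NULL
Quebec | NULL | NULL
Reno | NULL | NULL
Tokyo | NULL | NULL

(Austin, NULL, NULL); (Boston, NULL, NULL); (Fresno, NULL, NULL); (Jersey, NULL, NULL); (Kent, NULL, NULL); (Kent, NULL, NULL); (Quebec, NULL, NULL); (Reno, NULL, NULL); (Tokyo, NULL, NULL)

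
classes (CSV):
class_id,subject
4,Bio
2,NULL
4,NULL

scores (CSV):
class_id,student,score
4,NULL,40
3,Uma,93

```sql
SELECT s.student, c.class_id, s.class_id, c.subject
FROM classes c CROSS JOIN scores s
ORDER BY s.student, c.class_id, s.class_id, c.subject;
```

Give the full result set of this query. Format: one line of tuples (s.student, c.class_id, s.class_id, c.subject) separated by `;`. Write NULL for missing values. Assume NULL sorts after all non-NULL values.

CROSS JOIN pairs every row of `classes` with every row of `scores`: 3 × 2 = 6 rows.

(Uma, 2, 3, NULL); (Uma, 4, 3, Bio); (Uma, 4, 3, NULL); (NULL, 2, 4, NULL); (NULL, 4, 4, Bio); (NULL, 4, 4, NULL)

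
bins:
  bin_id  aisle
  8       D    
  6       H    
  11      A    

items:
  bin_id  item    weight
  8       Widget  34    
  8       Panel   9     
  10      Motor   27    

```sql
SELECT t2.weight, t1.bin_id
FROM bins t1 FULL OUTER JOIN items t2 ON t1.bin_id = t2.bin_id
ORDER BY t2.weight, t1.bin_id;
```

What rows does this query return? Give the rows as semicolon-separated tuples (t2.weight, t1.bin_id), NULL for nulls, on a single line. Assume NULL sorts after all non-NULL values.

FULL OUTER JOIN keeps every row from both sides; unmatched rows get NULL for the other side's columns.
Matching on t1.bin_id = t2.bin_id.
- bin_id=8: 2 matching t2 row(s), so 2 row(s) emitted.
- bin_id=6: no t2 row matches, row kept with t2 columns NULL.
- bin_id=11: no t2 row matches, row kept with t2 columns NULL.
- plus 1 unmatched t2 row(s), each kept with NULL t1 columns.
After projecting and ordering:
t2.weight | t1.bin_id
9 | 8
27 | NULL
34 | 8
NULL | 6
NULL | 11

(9, 8); (27, NULL); (34, 8); (NULL, 6); (NULL, 11)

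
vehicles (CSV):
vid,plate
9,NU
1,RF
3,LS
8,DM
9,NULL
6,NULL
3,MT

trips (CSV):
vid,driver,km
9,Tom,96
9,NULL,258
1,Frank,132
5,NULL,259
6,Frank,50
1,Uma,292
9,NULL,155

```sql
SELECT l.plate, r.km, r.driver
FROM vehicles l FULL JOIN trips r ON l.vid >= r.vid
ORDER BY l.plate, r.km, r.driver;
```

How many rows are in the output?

FULL OUTER JOIN keeps every row from both sides; unmatched rows get NULL for the other side's columns.
Matching on l.vid >= r.vid.
- l[0] vid=9 → 7 match(es) in r → 7 row(s).
- l[1] vid=1 → 2 match(es) in r → 2 row(s).
- l[2] vid=3 → 2 match(es) in r → 2 row(s).
- l[3] vid=8 → 4 match(es) in r → 4 row(s).
- l[4] vid=9 → 7 match(es) in r → 7 row(s).
- l[5] vid=6 → 4 match(es) in r → 4 row(s).
- l[6] vid=3 → 2 match(es) in r → 2 row(s).
Total: 28 rows.

28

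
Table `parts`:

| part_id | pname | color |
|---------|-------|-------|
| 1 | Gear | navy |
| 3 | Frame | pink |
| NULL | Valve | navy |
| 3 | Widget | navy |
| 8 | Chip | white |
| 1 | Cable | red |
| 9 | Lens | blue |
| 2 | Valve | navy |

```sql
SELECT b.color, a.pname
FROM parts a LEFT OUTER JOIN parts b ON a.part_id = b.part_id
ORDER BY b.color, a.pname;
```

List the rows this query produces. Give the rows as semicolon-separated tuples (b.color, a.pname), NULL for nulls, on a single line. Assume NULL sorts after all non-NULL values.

(blue, Lens); (navy, Cable); (navy, Frame); (navy, Gear); (navy, Valve); (navy, Widget); (pink, Frame); (pink, Widget); (red, Cable); (red, Gear); (white, Chip); (NULL, Valve)

LEFT JOIN keeps every row from `parts a`; unmatched rows get NULL for `parts b`'s columns.
Matching on a.part_id = b.part_id. A NULL in a compared column never satisfies the condition.
Matched pairs: 11; unmatched a rows kept: 1.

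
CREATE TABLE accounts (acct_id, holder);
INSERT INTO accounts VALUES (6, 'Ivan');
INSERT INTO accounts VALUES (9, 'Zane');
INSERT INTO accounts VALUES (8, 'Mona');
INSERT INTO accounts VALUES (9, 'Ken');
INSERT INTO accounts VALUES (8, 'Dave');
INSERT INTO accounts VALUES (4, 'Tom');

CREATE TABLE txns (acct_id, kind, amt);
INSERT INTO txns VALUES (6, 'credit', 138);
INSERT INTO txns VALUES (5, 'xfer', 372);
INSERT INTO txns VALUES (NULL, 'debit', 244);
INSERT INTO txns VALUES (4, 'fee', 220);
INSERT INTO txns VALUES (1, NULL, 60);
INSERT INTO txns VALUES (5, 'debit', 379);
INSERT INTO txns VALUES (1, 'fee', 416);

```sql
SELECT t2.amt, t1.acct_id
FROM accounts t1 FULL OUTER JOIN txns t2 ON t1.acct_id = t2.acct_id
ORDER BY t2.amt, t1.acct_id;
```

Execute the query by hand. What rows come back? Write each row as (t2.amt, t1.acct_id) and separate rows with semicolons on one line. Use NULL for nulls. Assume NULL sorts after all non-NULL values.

(60, NULL); (138, 6); (220, 4); (244, NULL); (372, NULL); (379, NULL); (416, NULL); (NULL, 8); (NULL, 8); (NULL, 9); (NULL, 9)

FULL OUTER JOIN keeps every row from both sides; unmatched rows get NULL for the other side's columns.
Matching on t1.acct_id = t2.acct_id. A NULL in a compared column never satisfies the condition.
- t1[0] acct_id=6 → 1 match(es) in t2 → 1 row(s).
- t1[1] acct_id=9 → no match; kept with NULLs on the t2 side.
- t1[2] acct_id=8 → no match; kept with NULLs on the t2 side.
- t1[3] acct_id=9 → no match; kept with NULLs on the t2 side.
- t1[4] acct_id=8 → no match; kept with NULLs on the t2 side.
- t1[5] acct_id=4 → 1 match(es) in t2 → 1 row(s).
- 5 t2 row(s) had no t1 match → kept, t1 columns NULL.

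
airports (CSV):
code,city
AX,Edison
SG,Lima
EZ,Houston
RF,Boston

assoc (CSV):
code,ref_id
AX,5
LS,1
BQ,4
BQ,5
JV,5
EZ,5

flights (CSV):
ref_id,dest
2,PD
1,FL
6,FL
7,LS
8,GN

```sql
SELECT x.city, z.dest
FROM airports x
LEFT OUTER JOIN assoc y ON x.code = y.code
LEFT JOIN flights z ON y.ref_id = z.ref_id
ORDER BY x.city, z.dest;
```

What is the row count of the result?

4

Step 1 — x LEFT JOIN y on code → 4 row(s).
Then LEFT JOIN `flights z` on ref_id: each of those 4 rows is kept; rows whose y.ref_id has no match in z get NULL for z's columns.
Result: 4 row(s).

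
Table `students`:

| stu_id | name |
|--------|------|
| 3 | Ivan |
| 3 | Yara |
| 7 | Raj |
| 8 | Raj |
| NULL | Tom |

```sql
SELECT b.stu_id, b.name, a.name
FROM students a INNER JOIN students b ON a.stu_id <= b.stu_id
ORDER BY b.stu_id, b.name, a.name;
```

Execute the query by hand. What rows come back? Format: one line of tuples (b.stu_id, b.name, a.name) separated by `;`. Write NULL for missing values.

(3, Ivan, Ivan); (3, Ivan, Yara); (3, Yara, Ivan); (3, Yara, Yara); (7, Raj, Ivan); (7, Raj, Raj); (7, Raj, Yara); (8, Raj, Ivan); (8, Raj, Raj); (8, Raj, Raj); (8, Raj, Yara)

INNER JOIN keeps only pairs where the ON condition holds.
Matching on a.stu_id <= b.stu_id. A NULL in a compared column never satisfies the condition.
Matched pairs: 11.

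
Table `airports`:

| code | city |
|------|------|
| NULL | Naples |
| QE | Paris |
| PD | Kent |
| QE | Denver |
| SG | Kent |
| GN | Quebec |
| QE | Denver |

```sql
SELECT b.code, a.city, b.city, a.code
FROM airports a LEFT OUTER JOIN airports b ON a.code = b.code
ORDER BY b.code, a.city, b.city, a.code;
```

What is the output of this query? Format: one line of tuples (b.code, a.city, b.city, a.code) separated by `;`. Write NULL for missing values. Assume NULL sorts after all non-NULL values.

(GN, Quebec, Quebec, GN); (PD, Kent, Kent, PD); (QE, Denver, Denver, QE); (QE, Denver, Denver, QE); (QE, Denver, Denver, QE); (QE, Denver, Denver, QE); (QE, Denver, Paris, QE); (QE, Denver, Paris, QE); (QE, Paris, Denver, QE); (QE, Paris, Denver, QE); (QE, Paris, Paris, QE); (SG, Kent, Kent, SG); (NULL, Naples, NULL, NULL)

LEFT JOIN keeps every row from `airports a`; unmatched rows get NULL for `airports b`'s columns.
Matching on a.code = b.code. A NULL in a compared column never satisfies the condition.
- code=NULL: no b row matches, row kept with b columns NULL.
- code=QE: 3 matching b row(s), so 3 row(s) emitted.
- code=PD: 1 matching b row(s), so 1 row(s) emitted.
- code=QE: 3 matching b row(s), so 3 row(s) emitted.
- code=SG: 1 matching b row(s), so 1 row(s) emitted.
- code=GN: 1 matching b row(s), so 1 row(s) emitted.
- code=QE: 3 matching b row(s), so 3 row(s) emitted.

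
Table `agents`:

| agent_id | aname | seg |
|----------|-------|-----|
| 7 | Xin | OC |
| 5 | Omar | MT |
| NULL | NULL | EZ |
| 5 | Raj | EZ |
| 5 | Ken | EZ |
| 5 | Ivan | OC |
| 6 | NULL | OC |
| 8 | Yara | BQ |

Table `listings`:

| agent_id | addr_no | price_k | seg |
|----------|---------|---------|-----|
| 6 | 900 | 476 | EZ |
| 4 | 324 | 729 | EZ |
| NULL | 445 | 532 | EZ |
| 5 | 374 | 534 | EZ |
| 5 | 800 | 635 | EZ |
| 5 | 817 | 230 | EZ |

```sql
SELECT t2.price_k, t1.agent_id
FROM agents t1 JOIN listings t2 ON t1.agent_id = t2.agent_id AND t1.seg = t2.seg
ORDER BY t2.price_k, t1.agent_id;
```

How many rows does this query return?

6

INNER JOIN keeps only pairs where the ON condition holds.
Matching on t1.agent_id = t2.agent_id AND t1.seg = t2.seg. A NULL in a compared column never satisfies the condition.
- agent_id=7, seg=OC: no matching t2 row, dropped.
- agent_id=5, seg=MT: no matching t2 row, dropped.
- agent_id=NULL, seg=EZ: no matching t2 row, dropped.
- agent_id=5, seg=EZ: 3 matching t2 row(s), so 3 row(s) emitted.
- agent_id=5, seg=EZ: 3 matching t2 row(s), so 3 row(s) emitted.
- agent_id=5, seg=OC: no matching t2 row, dropped.
- agent_id=6, seg=OC: no matching t2 row, dropped.
- agent_id=8, seg=BQ: no matching t2 row, dropped.
Total: 6 rows.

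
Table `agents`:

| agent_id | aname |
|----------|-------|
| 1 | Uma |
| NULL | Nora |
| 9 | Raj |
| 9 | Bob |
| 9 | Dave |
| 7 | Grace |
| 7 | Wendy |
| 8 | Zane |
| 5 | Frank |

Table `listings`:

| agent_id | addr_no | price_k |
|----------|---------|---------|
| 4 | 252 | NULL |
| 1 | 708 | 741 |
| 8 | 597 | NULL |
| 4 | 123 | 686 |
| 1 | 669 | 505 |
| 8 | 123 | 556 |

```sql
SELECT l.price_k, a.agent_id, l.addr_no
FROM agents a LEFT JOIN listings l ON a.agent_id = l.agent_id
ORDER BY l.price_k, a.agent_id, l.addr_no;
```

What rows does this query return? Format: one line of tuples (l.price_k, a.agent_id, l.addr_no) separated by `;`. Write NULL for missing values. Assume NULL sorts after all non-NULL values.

(505, 1, 669); (556, 8, 123); (741, 1, 708); (NULL, 5, NULL); (NULL, 7, NULL); (NULL, 7, NULL); (NULL, 8, 597); (NULL, 9, NULL); (NULL, 9, NULL); (NULL, 9, NULL); (NULL, NULL, NULL)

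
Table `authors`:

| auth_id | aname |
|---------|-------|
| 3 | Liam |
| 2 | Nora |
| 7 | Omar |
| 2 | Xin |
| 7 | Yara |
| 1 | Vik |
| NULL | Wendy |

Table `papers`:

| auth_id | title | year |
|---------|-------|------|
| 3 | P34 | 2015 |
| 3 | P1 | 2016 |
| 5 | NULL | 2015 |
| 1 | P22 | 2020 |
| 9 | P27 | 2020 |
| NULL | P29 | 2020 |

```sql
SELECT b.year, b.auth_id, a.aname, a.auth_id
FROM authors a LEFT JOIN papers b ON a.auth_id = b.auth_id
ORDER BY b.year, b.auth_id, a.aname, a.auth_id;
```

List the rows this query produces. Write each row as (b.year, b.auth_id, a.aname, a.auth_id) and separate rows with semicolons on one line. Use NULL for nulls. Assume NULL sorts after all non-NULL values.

LEFT JOIN keeps every row from `authors`; unmatched rows get NULL for `papers`'s columns.
Matching on a.auth_id = b.auth_id. A NULL in a compared column never satisfies the condition.
- a (auth_id=3) pairs with 2 row(s) of b.
- a (auth_id=2) has no partner → padded with NULL.
- a (auth_id=7) has no partner → padded with NULL.
- a (auth_id=2) has no partner → padded with NULL.
- a (auth_id=7) has no partner → padded with NULL.
- a (auth_id=1) pairs with 1 row(s) of b.
- a (auth_id=NULL) has no partner → padded with NULL.
After projecting and ordering:
b.year | b.auth_id | a.aname | a.auth_id
2015 | 3 | Liam | 3
2016 | 3 | Liam | 3
2020 | 1 | Vik | 1
NULL | NULL | Nora | 2
NULL | NULL | Omar | 7
NULL | NULL | Wendy | NULL
NULL | NULL | Xin | 2
NULL | NULL | Yara | 7

(2015, 3, Liam, 3); (2016, 3, Liam, 3); (2020, 1, Vik, 1); (NULL, NULL, Nora, 2); (NULL, NULL, Omar, 7); (NULL, NULL, Wendy, NULL); (NULL, NULL, Xin, 2); (NULL, NULL, Yara, 7)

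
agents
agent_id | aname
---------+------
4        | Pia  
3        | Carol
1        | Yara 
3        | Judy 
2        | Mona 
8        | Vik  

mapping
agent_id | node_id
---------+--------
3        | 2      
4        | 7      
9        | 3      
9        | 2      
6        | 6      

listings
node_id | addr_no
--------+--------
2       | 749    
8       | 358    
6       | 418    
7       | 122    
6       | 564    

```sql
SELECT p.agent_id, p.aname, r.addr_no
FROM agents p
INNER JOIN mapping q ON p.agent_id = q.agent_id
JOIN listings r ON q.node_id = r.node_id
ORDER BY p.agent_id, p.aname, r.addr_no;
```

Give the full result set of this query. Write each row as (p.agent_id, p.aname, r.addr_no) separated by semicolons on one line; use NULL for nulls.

(3, Carol, 749); (3, Judy, 749); (4, Pia, 122)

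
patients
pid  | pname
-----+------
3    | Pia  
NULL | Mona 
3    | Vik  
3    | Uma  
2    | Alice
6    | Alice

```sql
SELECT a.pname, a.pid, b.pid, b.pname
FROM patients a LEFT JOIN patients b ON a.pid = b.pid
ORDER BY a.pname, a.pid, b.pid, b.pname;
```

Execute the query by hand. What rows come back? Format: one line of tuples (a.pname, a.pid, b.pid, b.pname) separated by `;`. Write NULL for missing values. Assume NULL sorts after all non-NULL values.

(Alice, 2, 2, Alice); (Alice, 6, 6, Alice); (Mona, NULL, NULL, NULL); (Pia, 3, 3, Pia); (Pia, 3, 3, Uma); (Pia, 3, 3, Vik); (Uma, 3, 3, Pia); (Uma, 3, 3, Uma); (Uma, 3, 3, Vik); (Vik, 3, 3, Pia); (Vik, 3, 3, Uma); (Vik, 3, 3, Vik)

LEFT JOIN keeps every row from `patients a`; unmatched rows get NULL for `patients b`'s columns.
Matching on a.pid = b.pid. A NULL in a compared column never satisfies the condition.
- pid=3: 3 matching b row(s), so 3 row(s) emitted.
- pid=NULL: no b row matches, row kept with b columns NULL.
- pid=3: 3 matching b row(s), so 3 row(s) emitted.
- pid=3: 3 matching b row(s), so 3 row(s) emitted.
- pid=2: 1 matching b row(s), so 1 row(s) emitted.
- pid=6: 1 matching b row(s), so 1 row(s) emitted.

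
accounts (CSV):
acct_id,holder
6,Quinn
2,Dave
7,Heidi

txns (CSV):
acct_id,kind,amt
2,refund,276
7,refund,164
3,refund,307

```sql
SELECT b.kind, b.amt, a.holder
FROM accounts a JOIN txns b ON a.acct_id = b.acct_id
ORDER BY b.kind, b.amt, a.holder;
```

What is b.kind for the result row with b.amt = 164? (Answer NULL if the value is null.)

refund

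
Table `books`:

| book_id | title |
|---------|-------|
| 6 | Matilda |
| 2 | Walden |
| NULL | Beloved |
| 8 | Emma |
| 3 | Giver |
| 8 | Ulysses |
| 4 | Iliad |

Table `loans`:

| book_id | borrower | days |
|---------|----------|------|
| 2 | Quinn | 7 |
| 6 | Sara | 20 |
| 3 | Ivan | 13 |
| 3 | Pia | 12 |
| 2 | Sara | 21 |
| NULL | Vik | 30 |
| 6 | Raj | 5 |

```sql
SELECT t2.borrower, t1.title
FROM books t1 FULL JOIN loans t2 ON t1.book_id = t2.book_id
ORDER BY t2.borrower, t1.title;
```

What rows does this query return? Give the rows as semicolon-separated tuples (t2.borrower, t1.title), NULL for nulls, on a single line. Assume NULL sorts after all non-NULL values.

FULL OUTER JOIN keeps every row from both sides; unmatched rows get NULL for the other side's columns.
Matching on t1.book_id = t2.book_id. A NULL in a compared column never satisfies the condition.
Matched pairs: 6; unmatched t1 rows kept: 4; unmatched t2 rows kept: 1.

(Ivan, Giver); (Pia, Giver); (Quinn, Walden); (Raj, Matilda); (Sara, Matilda); (Sara, Walden); (Vik, NULL); (NULL, Beloved); (NULL, Emma); (NULL, Iliad); (NULL, Ulysses)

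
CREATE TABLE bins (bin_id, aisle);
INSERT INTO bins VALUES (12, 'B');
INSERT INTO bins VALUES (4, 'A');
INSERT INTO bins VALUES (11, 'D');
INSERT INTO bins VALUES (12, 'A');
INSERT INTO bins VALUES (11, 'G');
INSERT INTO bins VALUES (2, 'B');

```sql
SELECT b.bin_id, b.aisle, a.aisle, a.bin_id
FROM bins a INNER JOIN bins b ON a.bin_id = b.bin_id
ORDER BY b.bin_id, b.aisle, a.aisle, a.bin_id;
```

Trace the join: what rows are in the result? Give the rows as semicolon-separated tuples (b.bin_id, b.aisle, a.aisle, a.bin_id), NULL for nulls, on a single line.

INNER JOIN keeps only pairs where the ON condition holds.
Matching on a.bin_id = b.bin_id.
- a[0] bin_id=12 → 2 match(es) in b → 2 row(s).
- a[1] bin_id=4 → 1 match(es) in b → 1 row(s).
- a[2] bin_id=11 → 2 match(es) in b → 2 row(s).
- a[3] bin_id=12 → 2 match(es) in b → 2 row(s).
- a[4] bin_id=11 → 2 match(es) in b → 2 row(s).
- a[5] bin_id=2 → 1 match(es) in b → 1 row(s).
After projecting and ordering:
b.bin_id | b.aisle | a.aisle | a.bin_id
2 | B | B | 2
4 | A | A | 4
11 | D | D | 11
11 | D | G | 11
11 | G | D | 11
11 | G | G | 11
12 | A | A | 12
12 | A | B | 12
12 | B | A | 12
12 | B | B | 12

(2, B, B, 2); (4, A, A, 4); (11, D, D, 11); (11, D, G, 11); (11, G, D, 11); (11, G, G, 11); (12, A, A, 12); (12, A, B, 12); (12, B, A, 12); (12, B, B, 12)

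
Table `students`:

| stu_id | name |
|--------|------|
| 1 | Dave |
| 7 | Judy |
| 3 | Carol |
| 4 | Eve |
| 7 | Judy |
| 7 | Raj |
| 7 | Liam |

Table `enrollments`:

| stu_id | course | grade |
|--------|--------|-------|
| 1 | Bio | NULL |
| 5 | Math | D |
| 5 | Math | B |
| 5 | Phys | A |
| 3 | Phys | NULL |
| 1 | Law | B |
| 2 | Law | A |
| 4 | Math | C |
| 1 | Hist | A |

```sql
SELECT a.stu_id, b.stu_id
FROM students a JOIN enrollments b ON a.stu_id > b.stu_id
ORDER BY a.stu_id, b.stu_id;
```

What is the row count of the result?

INNER JOIN keeps only pairs where the ON condition holds.
Matching on a.stu_id > b.stu_id.
- a (stu_id=1) has no partner → excluded.
- a (stu_id=7) pairs with 9 row(s) of b.
- a (stu_id=3) pairs with 4 row(s) of b.
- a (stu_id=4) pairs with 5 row(s) of b.
- a (stu_id=7) pairs with 9 row(s) of b.
- a (stu_id=7) pairs with 9 row(s) of b.
- a (stu_id=7) pairs with 9 row(s) of b.
Total: 45 rows.

45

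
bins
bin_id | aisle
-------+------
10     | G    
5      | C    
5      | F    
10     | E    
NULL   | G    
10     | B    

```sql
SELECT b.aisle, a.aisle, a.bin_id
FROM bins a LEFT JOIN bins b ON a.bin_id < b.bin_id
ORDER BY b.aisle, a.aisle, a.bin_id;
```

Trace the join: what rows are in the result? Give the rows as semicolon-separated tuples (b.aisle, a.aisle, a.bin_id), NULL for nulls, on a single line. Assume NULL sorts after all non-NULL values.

(B, C, 5); (B, F, 5); (E, C, 5); (E, F, 5); (G, C, 5); (G, F, 5); (NULL, B, 10); (NULL, E, 10); (NULL, G, 10); (NULL, G, NULL)

LEFT JOIN keeps every row from `bins a`; unmatched rows get NULL for `bins b`'s columns.
Matching on a.bin_id < b.bin_id. A NULL in a compared column never satisfies the condition.
- a row (bin_id=10): no match → kept, b columns NULL.
- a row (bin_id=5): matches 3 b row(s) → 3 output row(s).
- a row (bin_id=5): matches 3 b row(s) → 3 output row(s).
- a row (bin_id=10): no match → kept, b columns NULL.
- a row (bin_id=NULL): no match → kept, b columns NULL.
- a row (bin_id=10): no match → kept, b columns NULL.
After projecting and ordering:
b.aisle | a.aisle | a.bin_id
B | C | 5
B | F | 5
E | C | 5
E | F | 5
G | C | 5
G | F | 5
NULL | B | 10
NULL | E | 10
NULL | G | 10
NULL | G | NULL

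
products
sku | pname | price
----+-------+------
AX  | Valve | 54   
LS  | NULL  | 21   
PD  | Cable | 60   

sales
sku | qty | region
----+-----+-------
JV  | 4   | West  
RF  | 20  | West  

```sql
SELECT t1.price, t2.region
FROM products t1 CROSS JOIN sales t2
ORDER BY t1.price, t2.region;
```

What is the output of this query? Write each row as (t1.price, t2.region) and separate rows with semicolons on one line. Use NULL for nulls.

CROSS JOIN pairs every row of `products` with every row of `sales`: 3 × 2 = 6 rows.

(21, West); (21, West); (54, West); (54, West); (60, West); (60, West)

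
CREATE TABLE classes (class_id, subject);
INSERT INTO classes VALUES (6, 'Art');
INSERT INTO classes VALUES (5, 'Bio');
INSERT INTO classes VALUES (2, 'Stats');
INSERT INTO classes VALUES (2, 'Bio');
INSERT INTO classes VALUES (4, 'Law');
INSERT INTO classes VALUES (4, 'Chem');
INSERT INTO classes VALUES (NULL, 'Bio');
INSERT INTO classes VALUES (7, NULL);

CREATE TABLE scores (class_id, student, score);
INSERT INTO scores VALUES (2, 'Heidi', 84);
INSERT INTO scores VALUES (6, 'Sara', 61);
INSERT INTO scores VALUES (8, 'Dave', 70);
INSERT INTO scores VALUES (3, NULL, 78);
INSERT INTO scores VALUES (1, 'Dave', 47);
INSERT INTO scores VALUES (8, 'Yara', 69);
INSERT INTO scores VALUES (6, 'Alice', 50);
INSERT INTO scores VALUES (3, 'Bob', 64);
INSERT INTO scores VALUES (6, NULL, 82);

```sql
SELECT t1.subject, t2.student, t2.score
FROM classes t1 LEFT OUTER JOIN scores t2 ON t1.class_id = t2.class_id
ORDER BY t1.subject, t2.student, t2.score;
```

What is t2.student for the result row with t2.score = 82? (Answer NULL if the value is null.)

NULL

LEFT JOIN keeps every row from `classes`; unmatched rows get NULL for `scores`'s columns.
Matching on t1.class_id = t2.class_id. A NULL in a compared column never satisfies the condition.
- class_id=6: 3 matching t2 row(s), so 3 row(s) emitted.
- class_id=5: no t2 row matches, row kept with t2 columns NULL.
- class_id=2: 1 matching t2 row(s), so 1 row(s) emitted.
- class_id=2: 1 matching t2 row(s), so 1 row(s) emitted.
- class_id=4: no t2 row matches, row kept with t2 columns NULL.
- class_id=4: no t2 row matches, row kept with t2 columns NULL.
- class_id=NULL: no t2 row matches, row kept with t2 columns NULL.
- class_id=7: no t2 row matches, row kept with t2 columns NULL.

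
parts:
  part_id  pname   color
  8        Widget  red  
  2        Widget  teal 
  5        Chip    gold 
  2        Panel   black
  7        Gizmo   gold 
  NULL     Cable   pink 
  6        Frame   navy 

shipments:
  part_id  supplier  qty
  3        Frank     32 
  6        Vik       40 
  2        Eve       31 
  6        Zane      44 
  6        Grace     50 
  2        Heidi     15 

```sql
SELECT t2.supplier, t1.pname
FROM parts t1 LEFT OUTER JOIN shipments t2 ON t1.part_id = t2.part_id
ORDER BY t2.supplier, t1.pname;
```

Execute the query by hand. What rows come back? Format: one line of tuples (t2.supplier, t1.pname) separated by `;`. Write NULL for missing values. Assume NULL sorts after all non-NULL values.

LEFT JOIN keeps every row from `parts`; unmatched rows get NULL for `shipments`'s columns.
Matching on t1.part_id = t2.part_id. A NULL in a compared column never satisfies the condition.
- part_id=8: no t2 row matches, row kept with t2 columns NULL.
- part_id=2: 2 matching t2 row(s), so 2 row(s) emitted.
- part_id=5: no t2 row matches, row kept with t2 columns NULL.
- part_id=2: 2 matching t2 row(s), so 2 row(s) emitted.
- part_id=7: no t2 row matches, row kept with t2 columns NULL.
- part_id=NULL: no t2 row matches, row kept with t2 columns NULL.
- part_id=6: 3 matching t2 row(s), so 3 row(s) emitted.

(Eve, Panel); (Eve, Widget); (Grace, Frame); (Heidi, Panel); (Heidi, Widget); (Vik, Frame); (Zane, Frame); (NULL, Cable); (NULL, Chip); (NULL, Gizmo); (NULL, Widget)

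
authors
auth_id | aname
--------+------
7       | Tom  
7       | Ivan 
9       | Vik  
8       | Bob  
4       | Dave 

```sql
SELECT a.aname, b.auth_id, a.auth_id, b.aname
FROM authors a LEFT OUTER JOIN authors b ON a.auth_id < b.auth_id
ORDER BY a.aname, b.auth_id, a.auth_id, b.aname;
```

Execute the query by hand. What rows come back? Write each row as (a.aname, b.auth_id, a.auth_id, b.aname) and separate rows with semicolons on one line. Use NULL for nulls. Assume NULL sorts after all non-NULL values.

(Bob, 9, 8, Vik); (Dave, 7, 4, Ivan); (Dave, 7, 4, Tom); (Dave, 8, 4, Bob); (Dave, 9, 4, Vik); (Ivan, 8, 7, Bob); (Ivan, 9, 7, Vik); (Tom, 8, 7, Bob); (Tom, 9, 7, Vik); (Vik, NULL, 9, NULL)

LEFT JOIN keeps every row from `authors a`; unmatched rows get NULL for `authors b`'s columns.
Matching on a.auth_id < b.auth_id.
- auth_id=7: 2 matching b row(s), so 2 row(s) emitted.
- auth_id=7: 2 matching b row(s), so 2 row(s) emitted.
- auth_id=9: no b row matches, row kept with b columns NULL.
- auth_id=8: 1 matching b row(s), so 1 row(s) emitted.
- auth_id=4: 4 matching b row(s), so 4 row(s) emitted.
After projecting and ordering:
a.aname | b.auth_id | a.auth_id | b.aname
Bob | 9 | 8 | Vik
Dave | 7 | 4 | Ivan
Dave | 7 | 4 | Tom
Dave | 8 | 4 | Bob
Dave | 9 | 4 | Vik
Ivan | 8 | 7 | Bob
Ivan | 9 | 7 | Vik
Tom | 8 | 7 | Bob
Tom | 9 | 7 | Vik
Vik | NULL | 9 | NULL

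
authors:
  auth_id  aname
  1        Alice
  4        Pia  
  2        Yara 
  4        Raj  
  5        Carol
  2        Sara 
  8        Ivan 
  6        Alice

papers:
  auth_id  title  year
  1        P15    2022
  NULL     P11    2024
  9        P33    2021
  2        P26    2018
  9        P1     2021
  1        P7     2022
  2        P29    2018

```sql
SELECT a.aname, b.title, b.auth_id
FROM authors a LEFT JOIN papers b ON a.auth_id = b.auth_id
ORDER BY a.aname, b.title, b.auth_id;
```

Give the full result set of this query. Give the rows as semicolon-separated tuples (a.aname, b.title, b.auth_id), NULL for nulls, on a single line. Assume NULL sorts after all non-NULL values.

LEFT JOIN keeps every row from `authors`; unmatched rows get NULL for `papers`'s columns.
Matching on a.auth_id = b.auth_id. A NULL in a compared column never satisfies the condition.
- auth_id=1: 2 matching b row(s), so 2 row(s) emitted.
- auth_id=4: no b row matches, row kept with b columns NULL.
- auth_id=2: 2 matching b row(s), so 2 row(s) emitted.
- auth_id=4: no b row matches, row kept with b columns NULL.
- auth_id=5: no b row matches, row kept with b columns NULL.
- auth_id=2: 2 matching b row(s), so 2 row(s) emitted.
- auth_id=8: no b row matches, row kept with b columns NULL.
- auth_id=6: no b row matches, row kept with b columns NULL.

(Alice, P15, 1); (Alice, P7, 1); (Alice, NULL, NULL); (Carol, NULL, NULL); (Ivan, NULL, NULL); (Pia, NULL, NULL); (Raj, NULL, NULL); (Sara, P26, 2); (Sara, P29, 2); (Yara, P26, 2); (Yara, P29, 2)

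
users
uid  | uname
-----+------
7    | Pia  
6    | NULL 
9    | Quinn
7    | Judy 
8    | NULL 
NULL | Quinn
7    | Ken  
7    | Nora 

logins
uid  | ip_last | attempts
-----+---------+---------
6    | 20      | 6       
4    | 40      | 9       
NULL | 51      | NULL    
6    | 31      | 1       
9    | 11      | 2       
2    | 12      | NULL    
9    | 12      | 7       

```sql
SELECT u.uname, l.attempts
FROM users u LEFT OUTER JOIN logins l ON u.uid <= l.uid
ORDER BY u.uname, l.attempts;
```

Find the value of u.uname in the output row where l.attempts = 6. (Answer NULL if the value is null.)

NULL

LEFT JOIN keeps every row from `users`; unmatched rows get NULL for `logins`'s columns.
Matching on u.uid <= l.uid. A NULL in a compared column never satisfies the condition.
- u (uid=7) pairs with 2 row(s) of l.
- u (uid=6) pairs with 4 row(s) of l.
- u (uid=9) pairs with 2 row(s) of l.
- u (uid=7) pairs with 2 row(s) of l.
- u (uid=8) pairs with 2 row(s) of l.
- u (uid=NULL) has no partner → padded with NULL.
- u (uid=7) pairs with 2 row(s) of l.
- u (uid=7) pairs with 2 row(s) of l.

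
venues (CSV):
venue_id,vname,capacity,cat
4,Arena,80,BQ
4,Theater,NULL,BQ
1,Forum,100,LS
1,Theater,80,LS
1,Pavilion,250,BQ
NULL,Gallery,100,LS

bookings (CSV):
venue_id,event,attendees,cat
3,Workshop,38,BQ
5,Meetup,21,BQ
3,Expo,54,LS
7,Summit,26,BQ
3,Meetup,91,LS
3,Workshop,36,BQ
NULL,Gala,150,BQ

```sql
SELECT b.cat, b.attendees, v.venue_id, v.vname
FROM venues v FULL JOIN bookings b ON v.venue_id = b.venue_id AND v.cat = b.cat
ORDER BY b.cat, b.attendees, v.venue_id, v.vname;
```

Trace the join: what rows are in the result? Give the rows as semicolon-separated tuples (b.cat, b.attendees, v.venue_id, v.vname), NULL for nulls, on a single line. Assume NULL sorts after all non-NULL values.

(BQ, 21, NULL, NULL); (BQ, 26, NULL, NULL); (BQ, 36, NULL, NULL); (BQ, 38, NULL, NULL); (BQ, 150, NULL, NULL); (LS, 54, NULL, NULL); (LS, 91, NULL, NULL); (NULL, NULL, 1, Forum); (NULL, NULL, 1, Pavilion); (NULL, NULL, 1, Theater); (NULL, NULL, 4, Arena); (NULL, NULL, 4, Theater); (NULL, NULL, NULL, Gallery)

FULL OUTER JOIN keeps every row from both sides; unmatched rows get NULL for the other side's columns.
Matching on v.venue_id = b.venue_id AND v.cat = b.cat. A NULL in a compared column never satisfies the condition.
Matched pairs: 0; unmatched v rows kept: 6; unmatched b rows kept: 7.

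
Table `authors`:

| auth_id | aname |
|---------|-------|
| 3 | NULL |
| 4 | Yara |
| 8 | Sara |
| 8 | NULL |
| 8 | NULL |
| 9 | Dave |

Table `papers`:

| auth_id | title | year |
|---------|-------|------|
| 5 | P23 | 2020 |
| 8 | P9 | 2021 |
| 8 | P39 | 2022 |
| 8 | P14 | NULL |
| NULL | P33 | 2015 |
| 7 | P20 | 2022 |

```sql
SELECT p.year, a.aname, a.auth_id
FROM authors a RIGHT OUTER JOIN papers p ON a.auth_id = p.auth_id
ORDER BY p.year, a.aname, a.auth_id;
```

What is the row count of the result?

12

RIGHT JOIN keeps every row from `papers`; unmatched rows get NULL for `authors`'s columns.
Matching on a.auth_id = p.auth_id. A NULL in a compared column never satisfies the condition.
Matched pairs: 9; unmatched p rows kept: 3.
Total: 9 matched + 3 padded = 12 rows.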